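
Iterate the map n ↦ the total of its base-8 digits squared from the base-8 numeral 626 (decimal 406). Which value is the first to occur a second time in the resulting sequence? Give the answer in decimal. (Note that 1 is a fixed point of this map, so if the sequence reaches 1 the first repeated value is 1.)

406 = (6,2,6)_8 → 6² + 2² + 6² = 76
76 = (1,1,4)_8 → 1² + 1² + 4² = 18
18 = (2,2)_8 → 2² + 2² = 8
8 = (1,0)_8 → 1² + 0² = 1  — reached the fixed point 1.
1 → 1, so 1 is the first repeated value.

1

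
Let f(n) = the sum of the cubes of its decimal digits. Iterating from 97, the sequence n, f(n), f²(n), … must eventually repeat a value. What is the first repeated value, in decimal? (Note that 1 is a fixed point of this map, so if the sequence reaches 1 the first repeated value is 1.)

97 → 9³ + 7³ = 729 + 343 = 1072
1072 → 1³ + 0³ + 7³ + 2³ = 1 + 0 + 343 + 8 = 352
352 → 3³ + 5³ + 2³ = 27 + 125 + 8 = 160
160 → 1³ + 6³ + 0³ = 1 + 216 + 0 = 217
217 → 2³ + 1³ + 7³ = 8 + 1 + 343 = 352  — 352 already appeared earlier.

352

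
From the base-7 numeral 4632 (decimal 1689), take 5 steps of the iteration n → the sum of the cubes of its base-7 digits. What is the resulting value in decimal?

1689 = (4,6,3,2)_7 → 4³ + 6³ + 3³ + 2³ = 315
315 = (6,3,0)_7 → 6³ + 3³ + 0³ = 243
243 = (4,6,5)_7 → 4³ + 6³ + 5³ = 405
405 = (1,1,1,6)_7 → 1³ + 1³ + 1³ + 6³ = 219
219 = (4,3,2)_7 → 4³ + 3³ + 2³ = 99

99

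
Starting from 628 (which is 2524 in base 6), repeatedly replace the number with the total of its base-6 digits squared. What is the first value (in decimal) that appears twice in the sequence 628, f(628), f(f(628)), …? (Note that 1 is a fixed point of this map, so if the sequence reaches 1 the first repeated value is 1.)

1

628 = (2,5,2,4)_6 → 2² + 5² + 2² + 4² = 4 + 25 + 4 + 16 = 49
49 = (1,2,1)_6 → 1² + 2² + 1² = 1 + 4 + 1 = 6
6 = (1,0)_6 → 1² + 0² = 1 + 0 = 1  — reached the fixed point 1.
1 → 1, so 1 is the first repeated value.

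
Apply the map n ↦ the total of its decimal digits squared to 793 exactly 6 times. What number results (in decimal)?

1

793 → 7² + 9² + 3² = 139
139 → 1² + 3² + 9² = 91
91 → 9² + 1² = 82
82 → 8² + 2² = 68
68 → 6² + 8² = 100
100 → 1² + 0² + 0² = 1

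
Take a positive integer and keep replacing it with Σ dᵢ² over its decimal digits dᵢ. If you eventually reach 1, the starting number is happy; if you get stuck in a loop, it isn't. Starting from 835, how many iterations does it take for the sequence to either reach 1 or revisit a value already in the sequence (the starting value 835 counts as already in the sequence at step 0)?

835 → 8² + 3² + 5² = 64 + 9 + 25 = 98
98 → 9² + 8² = 81 + 64 = 145
145 → 1² + 4² + 5² = 1 + 16 + 25 = 42
42 → 4² + 2² = 16 + 4 = 20
20 → 2² + 0² = 4 + 0 = 4
4 → 4² = 16
16 → 1² + 6² = 1 + 36 = 37
37 → 3² + 7² = 9 + 49 = 58
58 → 5² + 8² = 25 + 64 = 89
89 → 8² + 9² = 64 + 81 = 145  — 145 repeats.
That took 10 steps.

10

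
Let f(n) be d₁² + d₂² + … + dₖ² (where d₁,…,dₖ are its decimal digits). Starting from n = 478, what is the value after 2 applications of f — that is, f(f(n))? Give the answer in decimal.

86

478 → 4² + 7² + 8² = 16 + 49 + 64 = 129
129 → 1² + 2² + 9² = 1 + 4 + 81 = 86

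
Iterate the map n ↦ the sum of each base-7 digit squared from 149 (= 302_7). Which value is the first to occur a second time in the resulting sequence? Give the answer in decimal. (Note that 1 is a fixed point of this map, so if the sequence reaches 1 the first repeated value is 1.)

13

149 = (3,0,2)_7 → 3² + 0² + 2² = 13
13 = (1,6)_7 → 1² + 6² = 37
37 = (5,2)_7 → 5² + 2² = 29
29 = (4,1)_7 → 4² + 1² = 17
17 = (2,3)_7 → 2² + 3² = 13  — 13 already appeared earlier.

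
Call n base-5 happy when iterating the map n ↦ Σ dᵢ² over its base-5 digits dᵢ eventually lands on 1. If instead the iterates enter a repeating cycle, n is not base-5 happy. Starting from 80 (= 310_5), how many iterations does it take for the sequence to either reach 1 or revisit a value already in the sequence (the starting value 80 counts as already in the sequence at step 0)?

80 = (3,1,0)_5 → 3² + 1² + 0² = 9 + 1 + 0 = 10
10 = (2,0)_5 → 2² + 0² = 4 + 0 = 4
4 = (4)_5 → 4² = 16
16 = (3,1)_5 → 3² + 1² = 9 + 1 = 10  — 10 repeats.
That took 4 steps.

4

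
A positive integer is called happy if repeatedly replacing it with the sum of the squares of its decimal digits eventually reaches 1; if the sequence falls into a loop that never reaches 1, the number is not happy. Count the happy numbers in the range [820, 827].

820: 820 → 68 → 100 → 1  — happy
821: 821 → 69 → 117 → 51 → 26 → 40 → 16 → 37 → 58 → 89 → 145 → 42 → 20 → 4 → 16  — not happy
822: 822 → 72 → 53 → 34 → 25 → 29 → 85 → 89 → 145 → 42 → 20 → 4 → 16 → 37 → 58 → 89  — not happy
823: 823 → 77 → 98 → 145 → 42 → 20 → 4 → 16 → 37 → 58 → 89 → 145  — not happy
824: 824 → 84 → 80 → 64 → 52 → 29 → 85 → 89 → 145 → 42 → 20 → 4 → 16 → 37 → 58 → 89  — not happy
825: 825 → 93 → 90 → 81 → 65 → 61 → 37 → 58 → 89 → 145 → 42 → 20 → 4 → 16 → 37  — not happy
826: 826 → 104 → 17 → 50 → 25 → 29 → 85 → 89 → 145 → 42 → 20 → 4 → 16 → 37 → 58 → 89  — not happy
827: 827 → 117 → 51 → 26 → 40 → 16 → 37 → 58 → 89 → 145 → 42 → 20 → 4 → 16  — not happy
happy: 820

1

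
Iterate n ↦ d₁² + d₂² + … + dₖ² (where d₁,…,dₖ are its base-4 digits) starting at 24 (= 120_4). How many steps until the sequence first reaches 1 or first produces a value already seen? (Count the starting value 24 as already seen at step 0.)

4

24 = (1,2,0)_4 → 1² + 2² + 0² = 1 + 4 + 0 = 5
5 = (1,1)_4 → 1² + 1² = 1 + 1 = 2
2 = (2)_4 → 2² = 4
4 = (1,0)_4 → 1² + 0² = 1 + 0 = 1  — reached 1.
That took 4 steps.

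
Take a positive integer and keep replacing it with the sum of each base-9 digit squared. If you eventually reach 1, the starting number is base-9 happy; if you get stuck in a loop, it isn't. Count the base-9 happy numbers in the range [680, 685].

1

680: 680 → 98 → 66 → 58 → 52 → 74 → 68 → 74  (repeats 74)
681: 681 → 109 → 11 → 5 → 25 → 53 → 89 → 65 → 53  (repeats 53)
682: 682 → 122 → 42 → 52 → 74 → 68 → 74  (repeats 74)
683: 683 → 137 → 41 → 41  (repeats 41)
684: 684 → 80 → 128 → 30 → 18 → 4 → 16 → 50 → 50  (repeats 50)
685: 685 → 81 → 1  (reaches 1)
base-9 happy: 685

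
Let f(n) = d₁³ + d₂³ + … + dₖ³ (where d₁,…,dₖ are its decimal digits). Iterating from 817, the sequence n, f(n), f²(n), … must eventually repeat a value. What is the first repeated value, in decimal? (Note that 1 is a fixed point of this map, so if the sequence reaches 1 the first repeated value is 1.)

370

817 → 8³ + 1³ + 7³ = 856
856 → 8³ + 5³ + 6³ = 853
853 → 8³ + 5³ + 3³ = 664
664 → 6³ + 6³ + 4³ = 496
496 → 4³ + 9³ + 6³ = 1009
1009 → 1³ + 0³ + 0³ + 9³ = 730
730 → 7³ + 3³ + 0³ = 370
370 → 3³ + 7³ + 0³ = 370  — 370 already appeared earlier.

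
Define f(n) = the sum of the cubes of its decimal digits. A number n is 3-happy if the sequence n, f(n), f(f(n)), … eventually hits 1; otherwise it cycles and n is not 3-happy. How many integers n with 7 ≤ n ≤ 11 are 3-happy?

7: 7 → 343 → 118 → 514 → 190 → 730 → 370 → 370  (repeats 370)
8: 8 → 512 → 134 → 92 → 737 → 713 → 371 → 371  (repeats 371)
9: 9 → 729 → 1080 → 513 → 153 → 153  (repeats 153)
10: 10 → 1  (reaches 1)
11: 11 → 2 → 8 → 512 → 134 → 92 → 737 → 713 → 371 → 371  (repeats 371)
3-happy: 10

1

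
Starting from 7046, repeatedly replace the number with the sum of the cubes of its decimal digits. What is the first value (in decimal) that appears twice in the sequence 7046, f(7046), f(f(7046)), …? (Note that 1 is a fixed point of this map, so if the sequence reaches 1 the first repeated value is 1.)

371

7046 → 7³ + 0³ + 4³ + 6³ = 343 + 0 + 64 + 216 = 623
623 → 6³ + 2³ + 3³ = 216 + 8 + 27 = 251
251 → 2³ + 5³ + 1³ = 8 + 125 + 1 = 134
134 → 1³ + 3³ + 4³ = 1 + 27 + 64 = 92
92 → 9³ + 2³ = 729 + 8 = 737
737 → 7³ + 3³ + 7³ = 343 + 27 + 343 = 713
713 → 7³ + 1³ + 3³ = 343 + 1 + 27 = 371
371 → 3³ + 7³ + 1³ = 27 + 343 + 1 = 371  — 371 already appeared earlier.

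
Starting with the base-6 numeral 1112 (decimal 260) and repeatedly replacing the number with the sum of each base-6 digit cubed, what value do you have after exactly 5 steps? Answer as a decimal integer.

260 = (1,1,1,2)_6 → 1³ + 1³ + 1³ + 2³ = 1 + 1 + 1 + 8 = 11
11 = (1,5)_6 → 1³ + 5³ = 1 + 125 = 126
126 = (3,3,0)_6 → 3³ + 3³ + 0³ = 27 + 27 + 0 = 54
54 = (1,3,0)_6 → 1³ + 3³ + 0³ = 1 + 27 + 0 = 28
28 = (4,4)_6 → 4³ + 4³ = 64 + 64 = 128

128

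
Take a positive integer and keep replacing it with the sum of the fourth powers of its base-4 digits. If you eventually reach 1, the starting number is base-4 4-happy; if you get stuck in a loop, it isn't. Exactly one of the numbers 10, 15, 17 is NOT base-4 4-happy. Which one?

10: 10 → 32 → 16 → 1  — reaches 1 (base-4 4-happy)
15: 15 → 162 → 48 → 81 → 3 → 81  — repeats 81 (not base-4 4-happy)
17: 17 → 2 → 16 → 1  — reaches 1 (base-4 4-happy)

15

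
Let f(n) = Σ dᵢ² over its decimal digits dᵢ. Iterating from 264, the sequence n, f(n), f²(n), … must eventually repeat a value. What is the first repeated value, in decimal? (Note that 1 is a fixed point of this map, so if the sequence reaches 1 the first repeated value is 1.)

37

264 → 2² + 6² + 4² = 4 + 36 + 16 = 56
56 → 5² + 6² = 25 + 36 = 61
61 → 6² + 1² = 36 + 1 = 37
37 → 3² + 7² = 9 + 49 = 58
58 → 5² + 8² = 25 + 64 = 89
89 → 8² + 9² = 64 + 81 = 145
145 → 1² + 4² + 5² = 1 + 16 + 25 = 42
42 → 4² + 2² = 16 + 4 = 20
20 → 2² + 0² = 4 + 0 = 4
4 → 4² = 16
16 → 1² + 6² = 1 + 36 = 37  — 37 already appeared earlier.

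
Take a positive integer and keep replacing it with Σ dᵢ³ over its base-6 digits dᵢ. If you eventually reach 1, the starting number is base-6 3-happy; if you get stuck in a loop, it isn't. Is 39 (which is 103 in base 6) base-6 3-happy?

39 = (1,0,3)_6 → 1³ + 0³ + 3³ = 28
28 = (4,4)_6 → 4³ + 4³ = 128
128 = (3,3,2)_6 → 3³ + 3³ + 2³ = 62
62 = (1,4,2)_6 → 1³ + 4³ + 2³ = 73
73 = (2,0,1)_6 → 2³ + 0³ + 1³ = 9
9 = (1,3)_6 → 1³ + 3³ = 28  — 28 already seen; the sequence cycles without reaching 1.

not base-6 3-happy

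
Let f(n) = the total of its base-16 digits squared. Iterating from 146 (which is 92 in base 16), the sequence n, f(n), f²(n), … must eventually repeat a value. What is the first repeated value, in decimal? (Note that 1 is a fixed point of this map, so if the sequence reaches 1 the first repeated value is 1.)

146

146 = (9,2)_16 → 9² + 2² = 85
85 = (5,5)_16 → 5² + 5² = 50
50 = (3,2)_16 → 3² + 2² = 13
13 = (13)_16 → 13² = 169
169 = (10,9)_16 → 10² + 9² = 181
181 = (11,5)_16 → 11² + 5² = 146  — 146 already appeared earlier.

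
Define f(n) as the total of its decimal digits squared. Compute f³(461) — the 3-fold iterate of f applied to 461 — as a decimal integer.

25

461 → 4² + 6² + 1² = 53
53 → 5² + 3² = 34
34 → 3² + 4² = 25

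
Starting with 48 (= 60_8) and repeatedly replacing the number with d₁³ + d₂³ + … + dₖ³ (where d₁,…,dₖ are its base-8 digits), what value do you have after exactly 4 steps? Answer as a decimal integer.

432

48 = (6,0)_8 → 6³ + 0³ = 216
216 = (3,3,0)_8 → 3³ + 3³ + 0³ = 54
54 = (6,6)_8 → 6³ + 6³ = 432
432 = (6,6,0)_8 → 6³ + 6³ + 0³ = 432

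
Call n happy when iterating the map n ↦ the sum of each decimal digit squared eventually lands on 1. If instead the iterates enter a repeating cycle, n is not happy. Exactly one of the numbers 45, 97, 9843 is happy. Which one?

45: 45 → 41 → 17 → 50 → 25 → 29 → 85 → 89 → 145 → 42 → 20 → 4 → 16 → 37 → 58 → 89  — repeats 89 (not happy)
97: 97 → 130 → 10 → 1  — reaches 1 (happy)
9843: 9843 → 170 → 50 → 25 → 29 → 85 → 89 → 145 → 42 → 20 → 4 → 16 → 37 → 58 → 89  — repeats 89 (not happy)

97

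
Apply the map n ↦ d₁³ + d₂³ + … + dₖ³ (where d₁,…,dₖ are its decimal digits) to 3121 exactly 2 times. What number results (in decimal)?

3121 → 3³ + 1³ + 2³ + 1³ = 27 + 1 + 8 + 1 = 37
37 → 3³ + 7³ = 27 + 343 = 370

370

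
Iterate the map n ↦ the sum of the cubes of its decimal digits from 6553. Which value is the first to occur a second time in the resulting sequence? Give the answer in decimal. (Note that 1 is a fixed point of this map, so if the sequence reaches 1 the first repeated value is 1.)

133

6553 → 6³ + 5³ + 5³ + 3³ = 216 + 125 + 125 + 27 = 493
493 → 4³ + 9³ + 3³ = 64 + 729 + 27 = 820
820 → 8³ + 2³ + 0³ = 512 + 8 + 0 = 520
520 → 5³ + 2³ + 0³ = 125 + 8 + 0 = 133
133 → 1³ + 3³ + 3³ = 1 + 27 + 27 = 55
55 → 5³ + 5³ = 125 + 125 = 250
250 → 2³ + 5³ + 0³ = 8 + 125 + 0 = 133  — 133 already appeared earlier.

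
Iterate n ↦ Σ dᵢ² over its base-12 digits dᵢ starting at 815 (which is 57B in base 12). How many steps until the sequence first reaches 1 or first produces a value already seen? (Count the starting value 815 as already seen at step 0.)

12

815 = (5,7,11)_12 → 5² + 7² + 11² = 195
195 = (1,4,3)_12 → 1² + 4² + 3² = 26
26 = (2,2)_12 → 2² + 2² = 8
8 = (8)_12 → 8² = 64
64 = (5,4)_12 → 5² + 4² = 41
41 = (3,5)_12 → 3² + 5² = 34
34 = (2,10)_12 → 2² + 10² = 104
104 = (8,8)_12 → 8² + 8² = 128
128 = (10,8)_12 → 10² + 8² = 164
164 = (1,1,8)_12 → 1² + 1² + 8² = 66
66 = (5,6)_12 → 5² + 6² = 61
61 = (5,1)_12 → 5² + 1² = 26  — 26 repeats.
That took 12 steps.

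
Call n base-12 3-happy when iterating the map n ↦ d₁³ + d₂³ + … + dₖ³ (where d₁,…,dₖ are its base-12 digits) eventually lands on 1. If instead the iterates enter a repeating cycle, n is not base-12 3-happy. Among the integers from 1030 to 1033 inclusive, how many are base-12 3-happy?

3

1030: 1030 → 1344 → 793 → 342 → 288 → 8 → 512 → 755 → 1464 → 1008 → 343 → 415 → 1351 → 1136 → 1855 → 1344  (repeats 1344)
1031: 1031 → 1675 → 2017 → 10 → 1000 → 1611 → 1366 → 1854 → 1217 → 762 → 368 → 736 → 190 → 1028 → 856 → 1520 → 1728 → 1  (reaches 1)
1032: 1032 → 351 → 160 → 66 → 341 → 197 → 190 → 1028 → 856 → 1520 → 1728 → 1  (reaches 1)
1033: 1033 → 352 → 197 → 190 → 1028 → 856 → 1520 → 1728 → 1  (reaches 1)
base-12 3-happy: 1031, 1032, 1033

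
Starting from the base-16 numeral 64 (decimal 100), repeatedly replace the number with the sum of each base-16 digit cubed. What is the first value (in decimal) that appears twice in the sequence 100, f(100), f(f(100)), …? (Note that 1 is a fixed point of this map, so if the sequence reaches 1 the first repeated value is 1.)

1

100 = (6,4)_16 → 6³ + 4³ = 280
280 = (1,1,8)_16 → 1³ + 1³ + 8³ = 514
514 = (2,0,2)_16 → 2³ + 0³ + 2³ = 16
16 = (1,0)_16 → 1³ + 0³ = 1  — reached the fixed point 1.
1 → 1, so 1 is the first repeated value.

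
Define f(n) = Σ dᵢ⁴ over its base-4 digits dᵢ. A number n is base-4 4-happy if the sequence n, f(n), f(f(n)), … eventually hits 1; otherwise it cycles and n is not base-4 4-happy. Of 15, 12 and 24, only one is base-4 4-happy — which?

15: 15 → 162 → 48 → 81 → 3 → 81  — repeats 81 (not base-4 4-happy)
12: 12 → 81 → 3 → 81  — repeats 81 (not base-4 4-happy)
24: 24 → 17 → 2 → 16 → 1  — reaches 1 (base-4 4-happy)

24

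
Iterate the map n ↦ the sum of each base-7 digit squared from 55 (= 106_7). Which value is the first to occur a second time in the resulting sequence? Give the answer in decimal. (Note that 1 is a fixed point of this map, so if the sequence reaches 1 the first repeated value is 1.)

55 = (1,0,6)_7 → 1² + 0² + 6² = 1 + 0 + 36 = 37
37 = (5,2)_7 → 5² + 2² = 25 + 4 = 29
29 = (4,1)_7 → 4² + 1² = 16 + 1 = 17
17 = (2,3)_7 → 2² + 3² = 4 + 9 = 13
13 = (1,6)_7 → 1² + 6² = 1 + 36 = 37  — 37 already appeared earlier.

37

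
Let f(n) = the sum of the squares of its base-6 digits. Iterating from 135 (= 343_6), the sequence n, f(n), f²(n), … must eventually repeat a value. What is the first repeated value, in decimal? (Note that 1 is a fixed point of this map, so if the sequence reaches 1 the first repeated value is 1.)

135 = (3,4,3)_6 → 3² + 4² + 3² = 34
34 = (5,4)_6 → 5² + 4² = 41
41 = (1,0,5)_6 → 1² + 0² + 5² = 26
26 = (4,2)_6 → 4² + 2² = 20
20 = (3,2)_6 → 3² + 2² = 13
13 = (2,1)_6 → 2² + 1² = 5
5 = (5)_6 → 5² = 25
25 = (4,1)_6 → 4² + 1² = 17
17 = (2,5)_6 → 2² + 5² = 29
29 = (4,5)_6 → 4² + 5² = 41  — 41 already appeared earlier.

41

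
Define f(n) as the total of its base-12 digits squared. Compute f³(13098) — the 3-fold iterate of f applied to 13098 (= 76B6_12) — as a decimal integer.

106

13098 = (7,6,11,6)_12 → 242
242 = (1,8,2)_12 → 69
69 = (5,9)_12 → 106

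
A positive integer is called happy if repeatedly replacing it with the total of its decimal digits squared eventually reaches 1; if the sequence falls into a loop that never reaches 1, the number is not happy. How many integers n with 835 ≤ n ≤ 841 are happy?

835: 835 → 98 → 145 → 42 → 20 → 4 → 16 → 37 → 58 → 89 → 145  (repeats 145)
836: 836 → 109 → 82 → 68 → 100 → 1  (reaches 1)
837: 837 → 122 → 9 → 81 → 65 → 61 → 37 → 58 → 89 → 145 → 42 → 20 → 4 → 16 → 37  (repeats 37)
838: 838 → 137 → 59 → 106 → 37 → 58 → 89 → 145 → 42 → 20 → 4 → 16 → 37  (repeats 37)
839: 839 → 154 → 42 → 20 → 4 → 16 → 37 → 58 → 89 → 145 → 42  (repeats 42)
840: 840 → 80 → 64 → 52 → 29 → 85 → 89 → 145 → 42 → 20 → 4 → 16 → 37 → 58 → 89  (repeats 89)
841: 841 → 81 → 65 → 61 → 37 → 58 → 89 → 145 → 42 → 20 → 4 → 16 → 37  (repeats 37)
happy: 836

1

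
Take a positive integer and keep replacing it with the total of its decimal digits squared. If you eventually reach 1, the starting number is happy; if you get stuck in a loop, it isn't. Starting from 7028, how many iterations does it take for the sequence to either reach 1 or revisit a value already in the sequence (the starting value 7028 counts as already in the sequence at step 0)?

13

7028 → 117
117 → 51
51 → 26
26 → 40
40 → 16
16 → 37
37 → 58
58 → 89
89 → 145
145 → 42
42 → 20
20 → 4
4 → 16  — 16 repeats.
That took 13 steps.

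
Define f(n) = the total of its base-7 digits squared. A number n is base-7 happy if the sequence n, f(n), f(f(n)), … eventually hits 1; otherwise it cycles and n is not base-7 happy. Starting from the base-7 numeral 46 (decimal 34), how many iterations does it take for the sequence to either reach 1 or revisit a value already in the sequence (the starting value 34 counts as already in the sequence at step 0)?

3

34 = (4,6)_7 → 4² + 6² = 52
52 = (1,0,3)_7 → 1² + 0² + 3² = 10
10 = (1,3)_7 → 1² + 3² = 10  — 10 repeats.
That took 3 steps.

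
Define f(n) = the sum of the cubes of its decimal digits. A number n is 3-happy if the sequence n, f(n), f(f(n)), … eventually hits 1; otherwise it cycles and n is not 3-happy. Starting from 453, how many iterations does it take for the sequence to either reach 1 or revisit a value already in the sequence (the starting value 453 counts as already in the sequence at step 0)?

11

453 → 216
216 → 225
225 → 141
141 → 66
66 → 432
432 → 99
99 → 1458
1458 → 702
702 → 351
351 → 153
153 → 153  — 153 repeats.
That took 11 steps.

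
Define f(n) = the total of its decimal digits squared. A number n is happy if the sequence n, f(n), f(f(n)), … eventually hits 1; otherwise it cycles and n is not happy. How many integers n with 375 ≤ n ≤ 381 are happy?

2

375: 375 → 83 → 73 → 58 → 89 → 145 → 42 → 20 → 4 → 16 → 37 → 58  — not happy
376: 376 → 94 → 97 → 130 → 10 → 1  — happy
377: 377 → 107 → 50 → 25 → 29 → 85 → 89 → 145 → 42 → 20 → 4 → 16 → 37 → 58 → 89  — not happy
378: 378 → 122 → 9 → 81 → 65 → 61 → 37 → 58 → 89 → 145 → 42 → 20 → 4 → 16 → 37  — not happy
379: 379 → 139 → 91 → 82 → 68 → 100 → 1  — happy
380: 380 → 73 → 58 → 89 → 145 → 42 → 20 → 4 → 16 → 37 → 58  — not happy
381: 381 → 74 → 65 → 61 → 37 → 58 → 89 → 145 → 42 → 20 → 4 → 16 → 37  — not happy
happy: 376, 379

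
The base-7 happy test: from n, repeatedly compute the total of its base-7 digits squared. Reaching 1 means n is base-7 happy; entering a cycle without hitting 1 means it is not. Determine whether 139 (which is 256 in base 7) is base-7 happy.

139 = (2,5,6)_7 → 2² + 5² + 6² = 65
65 = (1,2,2)_7 → 1² + 2² + 2² = 9
9 = (1,2)_7 → 1² + 2² = 5
5 = (5)_7 → 5² = 25
25 = (3,4)_7 → 3² + 4² = 25  — 25 already seen; the sequence cycles without reaching 1.

not base-7 happy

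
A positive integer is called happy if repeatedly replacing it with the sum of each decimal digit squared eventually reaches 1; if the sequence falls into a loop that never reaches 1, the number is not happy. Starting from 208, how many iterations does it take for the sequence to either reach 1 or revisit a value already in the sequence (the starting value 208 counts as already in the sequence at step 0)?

3

208 → 2² + 0² + 8² = 4 + 0 + 64 = 68
68 → 6² + 8² = 36 + 64 = 100
100 → 1² + 0² + 0² = 1 + 0 + 0 = 1  — reached 1.
That took 3 steps.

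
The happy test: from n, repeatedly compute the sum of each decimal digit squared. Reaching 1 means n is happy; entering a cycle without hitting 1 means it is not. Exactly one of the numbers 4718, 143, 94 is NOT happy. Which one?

143

4718: 4718 → 130 → 10 → 1  — reaches 1 (happy)
143: 143 → 26 → 40 → 16 → 37 → 58 → 89 → 145 → 42 → 20 → 4 → 16  — repeats 16 (not happy)
94: 94 → 97 → 130 → 10 → 1  — reaches 1 (happy)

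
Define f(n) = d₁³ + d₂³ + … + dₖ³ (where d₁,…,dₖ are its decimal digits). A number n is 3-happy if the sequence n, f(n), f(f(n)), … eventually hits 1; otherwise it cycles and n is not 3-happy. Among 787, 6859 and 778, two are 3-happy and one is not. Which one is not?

787: 787 → 1198 → 1243 → 100 → 1  — reaches 1 (3-happy)
6859: 6859 → 1582 → 646 → 496 → 1009 → 730 → 370 → 370  — repeats 370 (not 3-happy)
778: 778 → 1198 → 1243 → 100 → 1  — reaches 1 (3-happy)

6859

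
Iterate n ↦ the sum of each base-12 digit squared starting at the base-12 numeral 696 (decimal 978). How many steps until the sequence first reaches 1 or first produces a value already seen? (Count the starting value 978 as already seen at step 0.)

978 = (6,9,6)_12 → 6² + 9² + 6² = 153
153 = (1,0,9)_12 → 1² + 0² + 9² = 82
82 = (6,10)_12 → 6² + 10² = 136
136 = (11,4)_12 → 11² + 4² = 137
137 = (11,5)_12 → 11² + 5² = 146
146 = (1,0,2)_12 → 1² + 0² + 2² = 5
5 = (5)_12 → 5² = 25
25 = (2,1)_12 → 2² + 1² = 5  — 5 repeats.
That took 8 steps.

8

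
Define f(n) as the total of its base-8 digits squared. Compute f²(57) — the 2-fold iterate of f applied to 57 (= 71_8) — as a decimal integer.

57 = (7,1)_8 → 7² + 1² = 50
50 = (6,2)_8 → 6² + 2² = 40

40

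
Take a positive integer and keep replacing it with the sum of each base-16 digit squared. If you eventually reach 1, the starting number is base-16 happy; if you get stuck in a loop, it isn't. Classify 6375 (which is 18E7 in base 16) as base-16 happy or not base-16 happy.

6375 = (1,8,14,7)_16 → 1² + 8² + 14² + 7² = 1 + 64 + 196 + 49 = 310
310 = (1,3,6)_16 → 1² + 3² + 6² = 1 + 9 + 36 = 46
46 = (2,14)_16 → 2² + 14² = 4 + 196 = 200
200 = (12,8)_16 → 12² + 8² = 144 + 64 = 208
208 = (13,0)_16 → 13² + 0² = 169 + 0 = 169
169 = (10,9)_16 → 10² + 9² = 100 + 81 = 181
181 = (11,5)_16 → 11² + 5² = 121 + 25 = 146
146 = (9,2)_16 → 9² + 2² = 81 + 4 = 85
85 = (5,5)_16 → 5² + 5² = 25 + 25 = 50
50 = (3,2)_16 → 3² + 2² = 9 + 4 = 13
13 = (13)_16 → 13² = 169  — 169 already seen; the sequence cycles without reaching 1.

not base-16 happy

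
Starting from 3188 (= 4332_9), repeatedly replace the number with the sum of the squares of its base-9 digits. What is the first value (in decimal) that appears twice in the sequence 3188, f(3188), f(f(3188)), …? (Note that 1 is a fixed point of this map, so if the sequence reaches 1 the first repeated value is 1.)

3188 = (4,3,3,2)_9 → 4² + 3² + 3² + 2² = 38
38 = (4,2)_9 → 4² + 2² = 20
20 = (2,2)_9 → 2² + 2² = 8
8 = (8)_9 → 8² = 64
64 = (7,1)_9 → 7² + 1² = 50
50 = (5,5)_9 → 5² + 5² = 50  — 50 already appeared earlier.

50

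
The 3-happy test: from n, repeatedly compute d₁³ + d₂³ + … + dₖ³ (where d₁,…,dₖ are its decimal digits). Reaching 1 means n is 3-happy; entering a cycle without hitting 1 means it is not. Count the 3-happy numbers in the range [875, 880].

1

875: 875 → 980 → 1241 → 74 → 407 → 407  — not 3-happy
876: 876 → 1071 → 345 → 216 → 225 → 141 → 66 → 432 → 99 → 1458 → 702 → 351 → 153 → 153  — not 3-happy
877: 877 → 1198 → 1243 → 100 → 1  — 3-happy
878: 878 → 1367 → 587 → 980 → 1241 → 74 → 407 → 407  — not 3-happy
879: 879 → 1584 → 702 → 351 → 153 → 153  — not 3-happy
880: 880 → 1024 → 73 → 370 → 370  — not 3-happy
3-happy: 877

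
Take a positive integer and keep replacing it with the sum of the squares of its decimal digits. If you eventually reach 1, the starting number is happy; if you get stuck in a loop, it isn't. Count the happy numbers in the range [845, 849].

1

845: 845 → 105 → 26 → 40 → 16 → 37 → 58 → 89 → 145 → 42 → 20 → 4 → 16  (repeats 16)
846: 846 → 116 → 38 → 73 → 58 → 89 → 145 → 42 → 20 → 4 → 16 → 37 → 58  (repeats 58)
847: 847 → 129 → 86 → 100 → 1  (reaches 1)
848: 848 → 144 → 33 → 18 → 65 → 61 → 37 → 58 → 89 → 145 → 42 → 20 → 4 → 16 → 37  (repeats 37)
849: 849 → 161 → 38 → 73 → 58 → 89 → 145 → 42 → 20 → 4 → 16 → 37 → 58  (repeats 58)
happy: 847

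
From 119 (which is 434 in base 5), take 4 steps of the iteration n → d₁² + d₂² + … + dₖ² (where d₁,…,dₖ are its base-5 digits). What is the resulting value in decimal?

1

119 = (4,3,4)_5 → 4² + 3² + 4² = 41
41 = (1,3,1)_5 → 1² + 3² + 1² = 11
11 = (2,1)_5 → 2² + 1² = 5
5 = (1,0)_5 → 1² + 0² = 1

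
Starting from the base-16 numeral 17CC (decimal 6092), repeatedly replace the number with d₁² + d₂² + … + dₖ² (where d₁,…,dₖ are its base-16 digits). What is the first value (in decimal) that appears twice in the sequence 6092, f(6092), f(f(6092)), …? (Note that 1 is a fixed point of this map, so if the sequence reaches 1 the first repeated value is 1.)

6092 = (1,7,12,12)_16 → 338
338 = (1,5,2)_16 → 30
30 = (1,14)_16 → 197
197 = (12,5)_16 → 169
169 = (10,9)_16 → 181
181 = (11,5)_16 → 146
146 = (9,2)_16 → 85
85 = (5,5)_16 → 50
50 = (3,2)_16 → 13
13 = (13)_16 → 169  — 169 already appeared earlier.

169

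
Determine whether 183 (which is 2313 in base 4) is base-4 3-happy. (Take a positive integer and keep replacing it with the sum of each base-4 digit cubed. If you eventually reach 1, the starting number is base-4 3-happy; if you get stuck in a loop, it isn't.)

183 = (2,3,1,3)_4 → 2³ + 3³ + 1³ + 3³ = 8 + 27 + 1 + 27 = 63
63 = (3,3,3)_4 → 3³ + 3³ + 3³ = 27 + 27 + 27 = 81
81 = (1,1,0,1)_4 → 1³ + 1³ + 0³ + 1³ = 1 + 1 + 0 + 1 = 3
3 = (3)_4 → 3³ = 27
27 = (1,2,3)_4 → 1³ + 2³ + 3³ = 1 + 8 + 27 = 36
36 = (2,1,0)_4 → 2³ + 1³ + 0³ = 8 + 1 + 0 = 9
9 = (2,1)_4 → 2³ + 1³ = 8 + 1 = 9  — 9 already seen; the sequence cycles without reaching 1.

not base-4 3-happy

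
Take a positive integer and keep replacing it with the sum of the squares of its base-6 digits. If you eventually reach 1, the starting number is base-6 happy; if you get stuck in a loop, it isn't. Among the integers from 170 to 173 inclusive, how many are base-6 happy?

170: 170 → 36 → 1  — base-6 happy
171: 171 → 41 → 26 → 20 → 13 → 5 → 25 → 17 → 29 → 41  — not base-6 happy
172: 172 → 48 → 5 → 25 → 17 → 29 → 41 → 26 → 20 → 13 → 5  — not base-6 happy
173: 173 → 57 → 19 → 10 → 17 → 29 → 41 → 26 → 20 → 13 → 5 → 25 → 17  — not base-6 happy
base-6 happy: 170

1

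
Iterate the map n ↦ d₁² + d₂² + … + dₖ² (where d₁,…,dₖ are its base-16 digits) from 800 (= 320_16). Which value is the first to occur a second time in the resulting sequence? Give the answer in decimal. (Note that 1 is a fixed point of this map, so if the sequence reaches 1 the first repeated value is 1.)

13

800 = (3,2,0)_16 → 3² + 2² + 0² = 9 + 4 + 0 = 13
13 = (13)_16 → 13² = 169
169 = (10,9)_16 → 10² + 9² = 100 + 81 = 181
181 = (11,5)_16 → 11² + 5² = 121 + 25 = 146
146 = (9,2)_16 → 9² + 2² = 81 + 4 = 85
85 = (5,5)_16 → 5² + 5² = 25 + 25 = 50
50 = (3,2)_16 → 3² + 2² = 9 + 4 = 13  — 13 already appeared earlier.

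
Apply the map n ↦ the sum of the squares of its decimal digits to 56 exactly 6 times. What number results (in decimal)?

42

56 → 5² + 6² = 25 + 36 = 61
61 → 6² + 1² = 36 + 1 = 37
37 → 3² + 7² = 9 + 49 = 58
58 → 5² + 8² = 25 + 64 = 89
89 → 8² + 9² = 64 + 81 = 145
145 → 1² + 4² + 5² = 1 + 16 + 25 = 42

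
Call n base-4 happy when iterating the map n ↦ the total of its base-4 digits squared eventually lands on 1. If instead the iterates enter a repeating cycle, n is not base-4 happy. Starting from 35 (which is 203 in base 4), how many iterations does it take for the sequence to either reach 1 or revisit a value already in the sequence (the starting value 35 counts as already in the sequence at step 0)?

35 = (2,0,3)_4 → 2² + 0² + 3² = 13
13 = (3,1)_4 → 3² + 1² = 10
10 = (2,2)_4 → 2² + 2² = 8
8 = (2,0)_4 → 2² + 0² = 4
4 = (1,0)_4 → 1² + 0² = 1  — reached 1.
That took 5 steps.

5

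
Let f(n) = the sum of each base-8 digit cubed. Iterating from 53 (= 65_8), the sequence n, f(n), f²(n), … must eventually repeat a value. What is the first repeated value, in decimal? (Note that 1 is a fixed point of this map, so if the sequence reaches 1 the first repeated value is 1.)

53 = (6,5)_8 → 6³ + 5³ = 216 + 125 = 341
341 = (5,2,5)_8 → 5³ + 2³ + 5³ = 125 + 8 + 125 = 258
258 = (4,0,2)_8 → 4³ + 0³ + 2³ = 64 + 0 + 8 = 72
72 = (1,1,0)_8 → 1³ + 1³ + 0³ = 1 + 1 + 0 = 2
2 = (2)_8 → 2³ = 8
8 = (1,0)_8 → 1³ + 0³ = 1 + 0 = 1  — reached the fixed point 1.
1 → 1, so 1 is the first repeated value.

1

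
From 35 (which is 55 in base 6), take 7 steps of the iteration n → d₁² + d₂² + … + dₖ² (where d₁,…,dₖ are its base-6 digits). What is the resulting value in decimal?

26

35 = (5,5)_6 → 5² + 5² = 25 + 25 = 50
50 = (1,2,2)_6 → 1² + 2² + 2² = 1 + 4 + 4 = 9
9 = (1,3)_6 → 1² + 3² = 1 + 9 = 10
10 = (1,4)_6 → 1² + 4² = 1 + 16 = 17
17 = (2,5)_6 → 2² + 5² = 4 + 25 = 29
29 = (4,5)_6 → 4² + 5² = 16 + 25 = 41
41 = (1,0,5)_6 → 1² + 0² + 5² = 1 + 0 + 25 = 26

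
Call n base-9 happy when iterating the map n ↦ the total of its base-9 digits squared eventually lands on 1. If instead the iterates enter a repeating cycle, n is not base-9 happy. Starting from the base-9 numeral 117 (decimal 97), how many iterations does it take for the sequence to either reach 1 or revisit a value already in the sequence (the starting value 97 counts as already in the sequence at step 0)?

97 = (1,1,7)_9 → 51
51 = (5,6)_9 → 61
61 = (6,7)_9 → 85
85 = (1,0,4)_9 → 17
17 = (1,8)_9 → 65
65 = (7,2)_9 → 53
53 = (5,8)_9 → 89
89 = (1,0,8)_9 → 65  — 65 repeats.
That took 8 steps.

8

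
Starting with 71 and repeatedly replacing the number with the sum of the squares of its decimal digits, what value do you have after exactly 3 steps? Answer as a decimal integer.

71 → 7² + 1² = 50
50 → 5² + 0² = 25
25 → 2² + 5² = 29

29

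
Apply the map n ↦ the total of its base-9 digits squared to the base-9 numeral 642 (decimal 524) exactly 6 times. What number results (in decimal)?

524 = (6,4,2)_9 → 6² + 4² + 2² = 56
56 = (6,2)_9 → 6² + 2² = 40
40 = (4,4)_9 → 4² + 4² = 32
32 = (3,5)_9 → 3² + 5² = 34
34 = (3,7)_9 → 3² + 7² = 58
58 = (6,4)_9 → 6² + 4² = 52

52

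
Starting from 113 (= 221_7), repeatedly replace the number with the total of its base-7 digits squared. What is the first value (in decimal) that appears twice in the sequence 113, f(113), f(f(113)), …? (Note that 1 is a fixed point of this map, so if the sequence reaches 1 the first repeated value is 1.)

113 = (2,2,1)_7 → 2² + 2² + 1² = 4 + 4 + 1 = 9
9 = (1,2)_7 → 1² + 2² = 1 + 4 = 5
5 = (5)_7 → 5² = 25
25 = (3,4)_7 → 3² + 4² = 9 + 16 = 25  — 25 already appeared earlier.

25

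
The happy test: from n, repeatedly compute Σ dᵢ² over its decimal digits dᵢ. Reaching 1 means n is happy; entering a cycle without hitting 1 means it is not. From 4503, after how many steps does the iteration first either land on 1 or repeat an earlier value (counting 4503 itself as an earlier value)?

4503 → 4² + 5² + 0² + 3² = 16 + 25 + 0 + 9 = 50
50 → 5² + 0² = 25 + 0 = 25
25 → 2² + 5² = 4 + 25 = 29
29 → 2² + 9² = 4 + 81 = 85
85 → 8² + 5² = 64 + 25 = 89
89 → 8² + 9² = 64 + 81 = 145
145 → 1² + 4² + 5² = 1 + 16 + 25 = 42
42 → 4² + 2² = 16 + 4 = 20
20 → 2² + 0² = 4 + 0 = 4
4 → 4² = 16
16 → 1² + 6² = 1 + 36 = 37
37 → 3² + 7² = 9 + 49 = 58
58 → 5² + 8² = 25 + 64 = 89  — 89 repeats.
That took 13 steps.

13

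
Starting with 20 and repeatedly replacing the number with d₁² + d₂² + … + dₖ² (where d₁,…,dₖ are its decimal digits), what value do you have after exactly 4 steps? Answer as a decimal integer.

58

20 → 2² + 0² = 4 + 0 = 4
4 → 4² = 16
16 → 1² + 6² = 1 + 36 = 37
37 → 3² + 7² = 9 + 49 = 58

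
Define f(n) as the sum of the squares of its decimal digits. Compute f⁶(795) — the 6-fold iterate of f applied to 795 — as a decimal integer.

795 → 7² + 9² + 5² = 155
155 → 1² + 5² + 5² = 51
51 → 5² + 1² = 26
26 → 2² + 6² = 40
40 → 4² + 0² = 16
16 → 1² + 6² = 37

37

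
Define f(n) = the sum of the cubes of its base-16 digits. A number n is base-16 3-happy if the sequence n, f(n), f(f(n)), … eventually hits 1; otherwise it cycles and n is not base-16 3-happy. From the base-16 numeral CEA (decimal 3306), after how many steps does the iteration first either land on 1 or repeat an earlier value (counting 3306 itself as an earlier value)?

3306 = (12,14,10)_16 → 12³ + 14³ + 10³ = 5472
5472 = (1,5,6,0)_16 → 1³ + 5³ + 6³ + 0³ = 342
342 = (1,5,6)_16 → 1³ + 5³ + 6³ = 342  — 342 repeats.
That took 3 steps.

3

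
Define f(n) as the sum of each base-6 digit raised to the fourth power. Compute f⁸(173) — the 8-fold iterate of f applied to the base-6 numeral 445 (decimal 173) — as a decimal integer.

173 = (4,4,5)_6 → 1137
1137 = (5,1,3,3)_6 → 788
788 = (3,3,5,2)_6 → 803
803 = (3,4,1,5)_6 → 963
963 = (4,2,4,3)_6 → 609
609 = (2,4,5,3)_6 → 978
978 = (4,3,1,0)_6 → 338
338 = (1,3,2,2)_6 → 114

114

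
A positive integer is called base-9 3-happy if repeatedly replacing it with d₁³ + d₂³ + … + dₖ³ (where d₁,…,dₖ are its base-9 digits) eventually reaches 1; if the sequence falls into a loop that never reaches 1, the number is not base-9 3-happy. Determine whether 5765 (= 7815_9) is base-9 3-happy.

not base-9 3-happy

5765 = (7,8,1,5)_9 → 7³ + 8³ + 1³ + 5³ = 343 + 512 + 1 + 125 = 981
981 = (1,3,1,0)_9 → 1³ + 3³ + 1³ + 0³ = 1 + 27 + 1 + 0 = 29
29 = (3,2)_9 → 3³ + 2³ = 27 + 8 = 35
35 = (3,8)_9 → 3³ + 8³ = 27 + 512 = 539
539 = (6,5,8)_9 → 6³ + 5³ + 8³ = 216 + 125 + 512 = 853
853 = (1,1,4,7)_9 → 1³ + 1³ + 4³ + 7³ = 1 + 1 + 64 + 343 = 409
409 = (5,0,4)_9 → 5³ + 0³ + 4³ = 125 + 0 + 64 = 189
189 = (2,3,0)_9 → 2³ + 3³ + 0³ = 8 + 27 + 0 = 35  — 35 already seen; the sequence cycles without reaching 1.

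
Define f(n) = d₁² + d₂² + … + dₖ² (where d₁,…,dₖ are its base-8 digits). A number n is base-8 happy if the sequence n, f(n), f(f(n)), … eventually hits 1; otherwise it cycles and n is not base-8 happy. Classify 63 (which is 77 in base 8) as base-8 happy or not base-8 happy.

63 = (7,7)_8 → 7² + 7² = 98
98 = (1,4,2)_8 → 1² + 4² + 2² = 21
21 = (2,5)_8 → 2² + 5² = 29
29 = (3,5)_8 → 3² + 5² = 34
34 = (4,2)_8 → 4² + 2² = 20
20 = (2,4)_8 → 2² + 4² = 20  — 20 already seen; the sequence cycles without reaching 1.

not base-8 happy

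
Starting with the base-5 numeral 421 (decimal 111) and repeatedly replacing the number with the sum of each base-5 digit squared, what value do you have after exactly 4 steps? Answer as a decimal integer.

111 = (4,2,1)_5 → 4² + 2² + 1² = 16 + 4 + 1 = 21
21 = (4,1)_5 → 4² + 1² = 16 + 1 = 17
17 = (3,2)_5 → 3² + 2² = 9 + 4 = 13
13 = (2,3)_5 → 2² + 3² = 4 + 9 = 13

13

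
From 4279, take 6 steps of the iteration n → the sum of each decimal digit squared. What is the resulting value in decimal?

58

4279 → 4² + 2² + 7² + 9² = 150
150 → 1² + 5² + 0² = 26
26 → 2² + 6² = 40
40 → 4² + 0² = 16
16 → 1² + 6² = 37
37 → 3² + 7² = 58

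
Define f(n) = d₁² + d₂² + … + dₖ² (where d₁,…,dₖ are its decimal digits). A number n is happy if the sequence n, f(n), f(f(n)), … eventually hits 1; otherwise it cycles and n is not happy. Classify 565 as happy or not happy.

565 → 86
86 → 100
100 → 1  — reached 1.

happy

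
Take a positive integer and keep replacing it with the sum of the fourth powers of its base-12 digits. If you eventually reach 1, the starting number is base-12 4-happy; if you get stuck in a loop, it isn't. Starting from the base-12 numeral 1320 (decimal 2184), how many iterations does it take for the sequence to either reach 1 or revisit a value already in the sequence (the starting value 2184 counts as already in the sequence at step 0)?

13

2184 = (1,3,2,0)_12 → 1⁴ + 3⁴ + 2⁴ + 0⁴ = 1 + 81 + 16 + 0 = 98
98 = (8,2)_12 → 8⁴ + 2⁴ = 4096 + 16 = 4112
4112 = (2,4,6,8)_12 → 2⁴ + 4⁴ + 6⁴ + 8⁴ = 16 + 256 + 1296 + 4096 = 5664
5664 = (3,3,4,0)_12 → 3⁴ + 3⁴ + 4⁴ + 0⁴ = 81 + 81 + 256 + 0 = 418
418 = (2,10,10)_12 → 2⁴ + 10⁴ + 10⁴ = 16 + 10000 + 10000 = 20016
20016 = (11,7,0,0)_12 → 11⁴ + 7⁴ + 0⁴ + 0⁴ = 14641 + 2401 + 0 + 0 = 17042
17042 = (9,10,4,2)_12 → 9⁴ + 10⁴ + 4⁴ + 2⁴ = 6561 + 10000 + 256 + 16 = 16833
16833 = (9,8,10,9)_12 → 9⁴ + 8⁴ + 10⁴ + 9⁴ = 6561 + 4096 + 10000 + 6561 = 27218
27218 = (1,3,9,0,2)_12 → 1⁴ + 3⁴ + 9⁴ + 0⁴ + 2⁴ = 1 + 81 + 6561 + 0 + 16 = 6659
6659 = (3,10,2,11)_12 → 3⁴ + 10⁴ + 2⁴ + 11⁴ = 81 + 10000 + 16 + 14641 = 24738
24738 = (1,2,3,9,6)_12 → 1⁴ + 2⁴ + 3⁴ + 9⁴ + 6⁴ = 1 + 16 + 81 + 6561 + 1296 = 7955
7955 = (4,7,2,11)_12 → 4⁴ + 7⁴ + 2⁴ + 11⁴ = 256 + 2401 + 16 + 14641 = 17314
17314 = (10,0,2,10)_12 → 10⁴ + 0⁴ + 2⁴ + 10⁴ = 10000 + 0 + 16 + 10000 = 20016  — 20016 repeats.
That took 13 steps.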